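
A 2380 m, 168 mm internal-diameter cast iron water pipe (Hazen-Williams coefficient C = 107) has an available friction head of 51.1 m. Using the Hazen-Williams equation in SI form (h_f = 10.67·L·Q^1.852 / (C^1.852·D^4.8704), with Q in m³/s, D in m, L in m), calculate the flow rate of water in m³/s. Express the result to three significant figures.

Q ≈ 0.0344 m³/s

Rearranging: Q = [h_f·C^1.852·D^4.8704 / (10.67·L)]^(1/1.852)
Q = [51.1·107^1.852·0.168^4.8704 / (10.67·2380)]^0.540 = 0.03437 m³/s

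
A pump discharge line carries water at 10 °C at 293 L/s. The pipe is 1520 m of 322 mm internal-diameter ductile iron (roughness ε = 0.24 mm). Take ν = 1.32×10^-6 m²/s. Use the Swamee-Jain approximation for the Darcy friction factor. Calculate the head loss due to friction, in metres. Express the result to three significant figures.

V = 4Q/(πD²) = 4·0.293/(π·0.322²) = 3.598 m/s
Re = VD/ν = 3.598·0.322/1.32×10^-6 = 8.78×10^5 → turbulent
ε/D = 0.24/322 = 7.45×10^-4
Swamee-Jain: f = 0.01883
h_f = f(L/D)V²/(2g) = 0.01883·(1520/0.322)·3.598²/(2·9.81) = 58.65 m

h_f ≈ 58.7 m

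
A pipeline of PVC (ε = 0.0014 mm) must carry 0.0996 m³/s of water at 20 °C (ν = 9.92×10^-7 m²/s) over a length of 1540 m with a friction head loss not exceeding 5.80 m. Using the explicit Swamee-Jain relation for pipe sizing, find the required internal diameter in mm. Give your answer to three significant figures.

D ≈ 317 mm

Swamee-Jain (Type III): D = 0.66·[ε^1.25·(LQ²/(gh_f))^4.75 + ν·Q^9.4·(L/(gh_f))^5.2]^0.04
LQ²/(gh_f) = 0.2685; L/(gh_f) = 27.07
Term 1 = ε^1.25·(…)^4.75 = 9.34×10^-11; Term 2 = ν·Q^9.4·(…)^5.2 = 1.07×10^-8
D = 0.66·(9.34×10^-11 + 1.07×10^-8)^0.04 = 0.3168 m = 317 mm
Check: V = 1.26 m/s, Re = 4.03×10^5, f = 0.01367, h_f = 5.40 m ≈ 5.80 m ✓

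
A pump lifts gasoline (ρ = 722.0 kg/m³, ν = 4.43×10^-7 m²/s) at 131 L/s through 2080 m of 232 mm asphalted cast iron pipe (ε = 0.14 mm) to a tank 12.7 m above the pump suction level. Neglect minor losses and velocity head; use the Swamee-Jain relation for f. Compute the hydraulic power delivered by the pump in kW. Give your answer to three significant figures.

V = 4Q/(πD²) = 3.099 m/s; Re = 1.62×10^6; ε/D = 6.03×10^-4; f = 0.01778
h_f = f(L/D)V²/2g = 78.02 m
Total head H = z + h_f = 12.7 + 78.02 = 90.72 m
P_hyd = ρgQH = 722.0·9.81·0.131·90.72 = 84.17 kW

P_hyd ≈ 84.2 kW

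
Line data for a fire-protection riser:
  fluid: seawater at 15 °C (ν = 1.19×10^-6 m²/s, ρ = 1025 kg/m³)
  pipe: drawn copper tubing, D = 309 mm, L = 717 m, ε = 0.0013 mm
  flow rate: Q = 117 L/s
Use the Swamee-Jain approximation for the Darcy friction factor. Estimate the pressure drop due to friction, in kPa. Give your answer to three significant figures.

Δp ≈ 39.5 kPa

V = 4Q/(πD²) = 4·0.117/(π·0.309²) = 1.560 m/s
Re = VD/ν = 1.560·0.309/1.19×10^-6 = 4.05×10^5 → turbulent
ε/D = 0.0013/309 = 4.21×10^-6
Swamee-Jain: f = 0.01366
h_f = f(L/D)V²/(2g) = 0.01366·(717/0.309)·1.560²/(2·9.81) = 3.932 m
Δp = ρg·h_f = 1025·9.81·3.932 = 39.53 kPa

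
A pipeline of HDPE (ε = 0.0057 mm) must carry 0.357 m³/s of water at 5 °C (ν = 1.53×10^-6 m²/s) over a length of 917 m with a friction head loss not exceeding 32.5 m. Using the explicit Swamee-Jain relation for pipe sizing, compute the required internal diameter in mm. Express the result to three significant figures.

D ≈ 328 mm

Swamee-Jain (Type III): D = 0.66·[ε^1.25·(LQ²/(gh_f))^4.75 + ν·Q^9.4·(L/(gh_f))^5.2]^0.04
LQ²/(gh_f) = 0.3666; L/(gh_f) = 2.876
Term 1 = ε^1.25·(…)^4.75 = 2.37×10^-9; Term 2 = ν·Q^9.4·(…)^5.2 = 2.32×10^-8
D = 0.66·(2.37×10^-9 + 2.32×10^-8)^0.04 = 0.3280 m = 328 mm
Check: V = 4.23 m/s, Re = 9.06×10^5, f = 0.01220, h_f = 31.0 m ≈ 32.5 m ✓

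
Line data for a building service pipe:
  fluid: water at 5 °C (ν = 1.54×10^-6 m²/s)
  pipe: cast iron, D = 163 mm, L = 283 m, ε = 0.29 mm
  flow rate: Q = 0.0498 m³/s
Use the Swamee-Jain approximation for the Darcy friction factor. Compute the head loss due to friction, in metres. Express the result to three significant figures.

V = 4Q/(πD²) = 4·0.0498/(π·0.163²) = 2.387 m/s
Re = VD/ν = 2.387·0.163/1.54×10^-6 = 2.53×10^5 → turbulent
ε/D = 0.29/163 = 0.00178
Swamee-Jain: f = 0.02364
h_f = f(L/D)V²/(2g) = 0.02364·(283/0.163)·2.387²/(2·9.81) = 11.91 m

h_f ≈ 11.9 m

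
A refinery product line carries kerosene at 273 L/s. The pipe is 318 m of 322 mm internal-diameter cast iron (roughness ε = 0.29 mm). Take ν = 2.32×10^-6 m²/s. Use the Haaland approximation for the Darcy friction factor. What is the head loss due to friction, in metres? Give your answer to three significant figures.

h_f ≈ 11.2 m

V = 4Q/(πD²) = 4·0.273/(π·0.322²) = 3.352 m/s
Re = VD/ν = 3.352·0.322/2.32×10^-6 = 4.65×10^5 → turbulent
ε/D = 0.29/322 = 9.01×10^-4
Haaland: f = 0.01979
h_f = f(L/D)V²/(2g) = 0.01979·(318/0.322)·3.352²/(2·9.81) = 11.19 m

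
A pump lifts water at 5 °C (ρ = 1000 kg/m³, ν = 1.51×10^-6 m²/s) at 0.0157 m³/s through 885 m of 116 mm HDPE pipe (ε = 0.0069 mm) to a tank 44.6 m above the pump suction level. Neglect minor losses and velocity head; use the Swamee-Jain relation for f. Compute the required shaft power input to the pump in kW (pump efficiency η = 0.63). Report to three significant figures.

V = 4Q/(πD²) = 1.486 m/s; Re = 1.14×10^5; ε/D = 5.95×10^-5; f = 0.01776
h_f = f(L/D)V²/2g = 15.24 m
Total head H = z + h_f = 44.6 + 15.24 = 59.84 m
P_hyd = ρgQH = 1000·9.81·0.0157·59.84 = 9.217 kW
P_shaft = P_hyd/η = 9.217/0.63 = 14.63 kW

P_shaft ≈ 14.6 kW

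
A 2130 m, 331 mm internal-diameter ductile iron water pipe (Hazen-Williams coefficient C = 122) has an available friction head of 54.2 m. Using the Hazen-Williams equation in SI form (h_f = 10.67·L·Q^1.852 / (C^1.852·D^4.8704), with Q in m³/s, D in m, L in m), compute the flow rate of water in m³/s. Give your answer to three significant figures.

Q ≈ 0.256 m³/s

Rearranging: Q = [h_f·C^1.852·D^4.8704 / (10.67·L)]^(1/1.852)
Q = [54.2·122^1.852·0.331^4.8704 / (10.67·2130)]^0.540 = 0.2556 m³/s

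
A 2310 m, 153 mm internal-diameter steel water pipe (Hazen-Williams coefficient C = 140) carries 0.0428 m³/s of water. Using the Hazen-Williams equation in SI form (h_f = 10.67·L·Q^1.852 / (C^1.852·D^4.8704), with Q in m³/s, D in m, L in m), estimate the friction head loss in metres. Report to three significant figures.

h_f = 10.67·2310·0.0428^1.852 / (140^1.852·0.153^4.8704) = 71.36 m

h_f ≈ 71.4 m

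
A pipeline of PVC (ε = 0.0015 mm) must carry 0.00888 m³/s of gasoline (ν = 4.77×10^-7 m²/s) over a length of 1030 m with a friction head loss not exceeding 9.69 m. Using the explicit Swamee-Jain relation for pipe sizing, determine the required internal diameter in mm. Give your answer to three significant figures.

Swamee-Jain (Type III): D = 0.66·[ε^1.25·(LQ²/(gh_f))^4.75 + ν·Q^9.4·(L/(gh_f))^5.2]^0.04
LQ²/(gh_f) = 8.544×10^-4; L/(gh_f) = 10.84
Term 1 = ε^1.25·(…)^4.75 = 1.40×10^-22; Term 2 = ν·Q^9.4·(…)^5.2 = 5.95×10^-21
D = 0.66·(1.40×10^-22 + 5.95×10^-21)^0.04 = 0.1026 m = 103 mm
Check: V = 1.08 m/s, Re = 2.31×10^5, f = 0.01525, h_f = 9.02 m ≈ 9.69 m ✓

D ≈ 103 mm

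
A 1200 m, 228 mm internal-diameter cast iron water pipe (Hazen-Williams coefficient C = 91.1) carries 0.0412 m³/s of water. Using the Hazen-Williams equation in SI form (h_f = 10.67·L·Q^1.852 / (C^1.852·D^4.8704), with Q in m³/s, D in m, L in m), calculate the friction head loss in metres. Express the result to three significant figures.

h_f ≈ 11.0 m

h_f = 10.67·1200·0.0412^1.852 / (91.1^1.852·0.228^4.8704) = 10.97 m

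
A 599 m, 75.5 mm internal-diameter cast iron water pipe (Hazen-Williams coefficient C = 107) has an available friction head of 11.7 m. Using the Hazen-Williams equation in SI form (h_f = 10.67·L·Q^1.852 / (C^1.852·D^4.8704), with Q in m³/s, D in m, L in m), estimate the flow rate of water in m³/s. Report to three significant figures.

Rearranging: Q = [h_f·C^1.852·D^4.8704 / (10.67·L)]^(1/1.852)
Q = [11.7·107^1.852·0.0755^4.8704 / (10.67·599)]^0.540 = 0.003986 m³/s

Q ≈ 0.00399 m³/s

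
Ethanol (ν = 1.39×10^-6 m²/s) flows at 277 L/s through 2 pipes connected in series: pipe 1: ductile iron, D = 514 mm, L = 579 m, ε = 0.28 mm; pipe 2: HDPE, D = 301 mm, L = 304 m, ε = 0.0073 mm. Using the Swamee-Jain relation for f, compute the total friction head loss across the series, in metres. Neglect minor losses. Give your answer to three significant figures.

Pipe 1: V = 1.335 m/s, Re = 4.94×10^5, ε/D = 5.45×10^-4, f = 0.01806, h_1 = f(L/D)V²/2g = 1.848 m
Pipe 2: V = 3.893 m/s, Re = 8.43×10^5, ε/D = 2.43×10^-5, f = 0.01246, h_2 = f(L/D)V²/2g = 9.722 m
Series → Q common, losses add: H = Σh = 11.57 m

H ≈ 11.6 m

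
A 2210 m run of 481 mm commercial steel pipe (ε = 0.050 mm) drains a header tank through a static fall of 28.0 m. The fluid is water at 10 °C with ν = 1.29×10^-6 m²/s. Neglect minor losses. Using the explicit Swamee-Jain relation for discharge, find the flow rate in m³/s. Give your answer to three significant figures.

Swamee-Jain (Type II): Q = -0.965·√(gD⁵h_f/L)·ln[ε/(3.7D) + √(3.17ν²L/(gD³h_f))]
√(gD⁵h_f/L) = √(9.81·0.481⁵·28.0/2210) = 0.05657
ε/(3.7D) = 2.81×10^-5; √(3.17ν²L/(gD³h_f)) = 1.95×10^-5
Q = -0.965·0.05657·ln(4.762×10^-5) = 0.5433 m³/s
Check: V = 2.99 m/s, Re = 1.11×10^6, f = 0.01345, h_f = 28.2 m ≈ 28.0 m ✓

Q ≈ 0.543 m³/s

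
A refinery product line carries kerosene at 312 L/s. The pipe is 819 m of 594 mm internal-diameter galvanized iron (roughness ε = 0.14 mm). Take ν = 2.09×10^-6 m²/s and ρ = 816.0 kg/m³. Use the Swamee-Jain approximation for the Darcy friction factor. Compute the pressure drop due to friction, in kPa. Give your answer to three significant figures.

Δp ≈ 11.8 kPa

V = 4Q/(πD²) = 4·0.312/(π·0.594²) = 1.126 m/s
Re = VD/ν = 1.126·0.594/2.09×10^-6 = 3.20×10^5 → turbulent
ε/D = 0.14/594 = 2.36×10^-4
Swamee-Jain: f = 0.01648
h_f = f(L/D)V²/(2g) = 0.01648·(819/0.594)·1.126²/(2·9.81) = 1.468 m
Δp = ρg·h_f = 816.0·9.81·1.468 = 11.75 kPa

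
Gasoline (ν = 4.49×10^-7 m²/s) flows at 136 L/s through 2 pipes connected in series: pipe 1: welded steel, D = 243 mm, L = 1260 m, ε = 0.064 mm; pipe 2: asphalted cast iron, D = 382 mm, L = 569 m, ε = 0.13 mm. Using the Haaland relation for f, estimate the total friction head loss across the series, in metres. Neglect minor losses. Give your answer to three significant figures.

Pipe 1: V = 2.932 m/s, Re = 1.59×10^6, ε/D = 2.63×10^-4, f = 0.01501, h_1 = f(L/D)V²/2g = 34.12 m
Pipe 2: V = 1.187 m/s, Re = 1.01×10^6, ε/D = 3.40×10^-4, f = 0.01595, h_2 = f(L/D)V²/2g = 1.705 m
Series → Q common, losses add: H = Σh = 35.83 m

H ≈ 35.8 m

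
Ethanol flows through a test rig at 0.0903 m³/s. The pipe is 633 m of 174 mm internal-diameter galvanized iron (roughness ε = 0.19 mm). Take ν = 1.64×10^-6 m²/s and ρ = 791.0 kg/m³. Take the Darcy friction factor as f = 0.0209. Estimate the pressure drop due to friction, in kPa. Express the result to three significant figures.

V = 4Q/(πD²) = 4·0.0903/(π·0.174²) = 3.798 m/s
h_f = f(L/D)V²/(2g) = 0.02090·(633/0.174)·3.798²/(2·9.81) = 55.89 m
Δp = ρg·h_f = 791.0·9.81·55.89 = 433.7 kPa

Δp ≈ 434 kPa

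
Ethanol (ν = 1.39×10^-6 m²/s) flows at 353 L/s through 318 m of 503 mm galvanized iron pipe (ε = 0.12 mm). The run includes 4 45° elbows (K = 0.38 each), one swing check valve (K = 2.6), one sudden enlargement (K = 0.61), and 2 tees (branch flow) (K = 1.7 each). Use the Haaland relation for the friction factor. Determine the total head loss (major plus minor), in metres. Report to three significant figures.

V = 4Q/(πD²) = 1.776 m/s; V²/2g = 0.1608 m
Re = 6.43×10^5, ε/D = 2.39×10^-4 → f = 0.01537 (Haaland)
Major: h_f = f(L/D)·V²/2g = 0.01537·632.2·0.1608 = 1.563 m
Minor: ΣK = 8.13; h_m = ΣK·V²/2g = 1.308 m
Total H_L = 1.563 + 1.308 = 2.871 m

H_L ≈ 2.87 m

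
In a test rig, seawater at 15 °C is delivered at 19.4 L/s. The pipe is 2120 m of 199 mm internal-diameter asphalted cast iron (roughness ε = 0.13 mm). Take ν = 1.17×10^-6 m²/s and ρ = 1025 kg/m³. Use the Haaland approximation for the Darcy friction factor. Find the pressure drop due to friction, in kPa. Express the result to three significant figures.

V = 4Q/(πD²) = 4·0.0194/(π·0.199²) = 0.6237 m/s
Re = VD/ν = 0.6237·0.199/1.17×10^-6 = 1.06×10^5 → turbulent
ε/D = 0.13/199 = 6.53×10^-4
Haaland: f = 0.02055
h_f = f(L/D)V²/(2g) = 0.02055·(2120/0.199)·0.6237²/(2·9.81) = 4.342 m
Δp = ρg·h_f = 1025·9.81·4.342 = 43.66 kPa

Δp ≈ 43.7 kPa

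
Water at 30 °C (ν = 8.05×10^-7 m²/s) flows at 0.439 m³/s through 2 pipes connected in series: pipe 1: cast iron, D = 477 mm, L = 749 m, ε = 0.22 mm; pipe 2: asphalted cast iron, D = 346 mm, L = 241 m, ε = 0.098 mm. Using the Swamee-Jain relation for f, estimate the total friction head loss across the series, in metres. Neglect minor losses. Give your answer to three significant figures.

H ≈ 19.9 m

Pipe 1: V = 2.457 m/s, Re = 1.46×10^6, ε/D = 4.61×10^-4, f = 0.01686, h_1 = f(L/D)V²/2g = 8.142 m
Pipe 2: V = 4.669 m/s, Re = 2.01×10^6, ε/D = 2.83×10^-4, f = 0.01523, h_2 = f(L/D)V²/2g = 11.79 m
Series → Q common, losses add: H = Σh = 19.93 m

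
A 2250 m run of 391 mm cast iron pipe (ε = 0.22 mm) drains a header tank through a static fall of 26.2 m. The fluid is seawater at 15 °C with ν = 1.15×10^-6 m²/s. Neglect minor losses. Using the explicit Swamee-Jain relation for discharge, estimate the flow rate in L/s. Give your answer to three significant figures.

Q ≈ 269 L/s

Swamee-Jain (Type II): Q = -0.965·√(gD⁵h_f/L)·ln[ε/(3.7D) + √(3.17ν²L/(gD³h_f))]
√(gD⁵h_f/L) = √(9.81·0.391⁵·26.2/2250) = 0.03231
ε/(3.7D) = 1.52×10^-4; √(3.17ν²L/(gD³h_f)) = 2.48×10^-5
Q = -0.965·0.03231·ln(1.768×10^-4) = 0.2694 m³/s
Check: V = 2.24 m/s, Re = 7.63×10^5, f = 0.01786, h_f = 26.4 m ≈ 26.2 m ✓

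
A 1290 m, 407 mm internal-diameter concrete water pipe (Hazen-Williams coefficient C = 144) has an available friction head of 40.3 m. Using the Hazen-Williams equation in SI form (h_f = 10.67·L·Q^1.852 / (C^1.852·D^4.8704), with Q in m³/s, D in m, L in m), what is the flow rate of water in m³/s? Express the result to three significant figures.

Rearranging: Q = [h_f·C^1.852·D^4.8704 / (10.67·L)]^(1/1.852)
Q = [40.3·144^1.852·0.407^4.8704 / (10.67·1290)]^0.540 = 0.5804 m³/s

Q ≈ 0.580 m³/s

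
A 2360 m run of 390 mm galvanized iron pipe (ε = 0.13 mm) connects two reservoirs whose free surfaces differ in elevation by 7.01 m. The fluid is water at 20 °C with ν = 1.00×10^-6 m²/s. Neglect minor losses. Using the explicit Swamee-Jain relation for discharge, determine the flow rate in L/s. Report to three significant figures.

Swamee-Jain (Type II): Q = -0.965·√(gD⁵h_f/L)·ln[ε/(3.7D) + √(3.17ν²L/(gD³h_f))]
√(gD⁵h_f/L) = √(9.81·0.390⁵·7.01/2360) = 0.01621
ε/(3.7D) = 9.01×10^-5; √(3.17ν²L/(gD³h_f)) = 4.28×10^-5
Q = -0.965·0.01621·ln(1.329×10^-4) = 0.1397 m³/s
Check: V = 1.17 m/s, Re = 4.56×10^5, f = 0.01673, h_f = 7.05 m ≈ 7.01 m ✓

Q ≈ 140 L/s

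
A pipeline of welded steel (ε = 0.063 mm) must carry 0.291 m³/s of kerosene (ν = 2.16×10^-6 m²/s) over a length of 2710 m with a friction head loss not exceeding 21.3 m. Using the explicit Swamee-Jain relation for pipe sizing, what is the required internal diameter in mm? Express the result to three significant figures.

Swamee-Jain (Type III): D = 0.66·[ε^1.25·(LQ²/(gh_f))^4.75 + ν·Q^9.4·(L/(gh_f))^5.2]^0.04
LQ²/(gh_f) = 1.098; L/(gh_f) = 12.97
Term 1 = ε^1.25·(…)^4.75 = 8.76×10^-6; Term 2 = ν·Q^9.4·(…)^5.2 = 1.21×10^-5
D = 0.66·(8.76×10^-6 + 1.21×10^-5)^0.04 = 0.4288 m = 429 mm
Check: V = 2.01 m/s, Re = 4.00×10^5, f = 0.01534, h_f = 20.1 m ≈ 21.3 m ✓

D ≈ 429 mm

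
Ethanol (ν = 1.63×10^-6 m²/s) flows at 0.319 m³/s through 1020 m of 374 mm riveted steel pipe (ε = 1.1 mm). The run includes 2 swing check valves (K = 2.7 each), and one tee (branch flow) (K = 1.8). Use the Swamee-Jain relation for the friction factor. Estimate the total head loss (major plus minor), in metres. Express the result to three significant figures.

H_L ≈ 33.9 m

V = 4Q/(πD²) = 2.904 m/s; V²/2g = 0.4298 m
Re = 6.66×10^5, ε/D = 0.00294 → f = 0.02632 (Swamee-Jain)
Major: h_f = f(L/D)·V²/2g = 0.02632·2727·0.4298 = 30.85 m
Minor: ΣK = 7.20; h_m = ΣK·V²/2g = 3.094 m
Total H_L = 30.85 + 3.094 = 33.94 m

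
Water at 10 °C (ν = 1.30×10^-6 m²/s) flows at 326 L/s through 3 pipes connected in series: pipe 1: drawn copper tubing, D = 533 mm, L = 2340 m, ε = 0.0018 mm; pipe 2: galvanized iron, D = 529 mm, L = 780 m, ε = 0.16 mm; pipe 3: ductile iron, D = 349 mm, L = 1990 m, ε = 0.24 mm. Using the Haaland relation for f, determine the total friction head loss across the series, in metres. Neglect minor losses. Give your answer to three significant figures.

H ≈ 70.7 m

Pipe 1: V = 1.461 m/s, Re = 5.99×10^5, ε/D = 3.38×10^-6, f = 0.01269, h_1 = f(L/D)V²/2g = 6.063 m
Pipe 2: V = 1.483 m/s, Re = 6.04×10^5, ε/D = 3.02×10^-4, f = 0.01599, h_2 = f(L/D)V²/2g = 2.644 m
Pipe 3: V = 3.408 m/s, Re = 9.15×10^5, ε/D = 6.88×10^-4, f = 0.01838, h_3 = f(L/D)V²/2g = 62.03 m
Series → Q common, losses add: H = Σh = 70.73 m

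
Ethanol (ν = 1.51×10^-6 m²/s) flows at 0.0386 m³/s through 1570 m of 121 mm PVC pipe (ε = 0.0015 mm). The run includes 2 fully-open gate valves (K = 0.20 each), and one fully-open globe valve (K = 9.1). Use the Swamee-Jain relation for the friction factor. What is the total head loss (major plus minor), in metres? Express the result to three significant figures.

V = 4Q/(πD²) = 3.357 m/s; V²/2g = 0.5743 m
Re = 2.69×10^5, ε/D = 1.24×10^-5 → f = 0.01481 (Swamee-Jain)
Major: h_f = f(L/D)·V²/2g = 0.01481·12975·0.5743 = 110.4 m
Minor: ΣK = 9.50; h_m = ΣK·V²/2g = 5.456 m
Total H_L = 110.4 + 5.456 = 115.8 m

H_L ≈ 116 m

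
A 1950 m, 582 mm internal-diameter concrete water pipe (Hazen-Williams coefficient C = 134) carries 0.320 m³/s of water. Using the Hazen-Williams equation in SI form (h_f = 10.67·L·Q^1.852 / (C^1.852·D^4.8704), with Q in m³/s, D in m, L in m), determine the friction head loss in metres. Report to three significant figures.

h_f = 10.67·1950·0.320^1.852 / (134^1.852·0.582^4.8704) = 4.048 m

h_f ≈ 4.05 m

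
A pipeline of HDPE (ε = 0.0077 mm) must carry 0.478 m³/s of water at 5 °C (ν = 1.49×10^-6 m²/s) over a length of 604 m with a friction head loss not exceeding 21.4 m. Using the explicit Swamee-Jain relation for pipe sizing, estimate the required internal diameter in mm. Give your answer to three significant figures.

Swamee-Jain (Type III): D = 0.66·[ε^1.25·(LQ²/(gh_f))^4.75 + ν·Q^9.4·(L/(gh_f))^5.2]^0.04
LQ²/(gh_f) = 0.6574; L/(gh_f) = 2.877
Term 1 = ε^1.25·(…)^4.75 = 5.53×10^-8; Term 2 = ν·Q^9.4·(…)^5.2 = 3.52×10^-7
D = 0.66·(5.53×10^-8 + 3.52×10^-7)^0.04 = 0.3664 m = 366 mm
Check: V = 4.53 m/s, Re = 1.11×10^6, f = 0.01193, h_f = 20.6 m ≈ 21.4 m ✓

D ≈ 366 mm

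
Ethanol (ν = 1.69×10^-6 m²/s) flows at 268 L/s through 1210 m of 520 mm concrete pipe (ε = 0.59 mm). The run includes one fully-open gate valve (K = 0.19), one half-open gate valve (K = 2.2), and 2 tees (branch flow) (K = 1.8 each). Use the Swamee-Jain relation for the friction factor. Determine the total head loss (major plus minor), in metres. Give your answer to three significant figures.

H_L ≈ 4.47 m

V = 4Q/(πD²) = 1.262 m/s; V²/2g = 0.08117 m
Re = 3.88×10^5, ε/D = 0.00113 → f = 0.02108 (Swamee-Jain)
Major: h_f = f(L/D)·V²/2g = 0.02108·2327·0.08117 = 3.982 m
Minor: ΣK = 5.99; h_m = ΣK·V²/2g = 0.4862 m
Total H_L = 3.982 + 0.4862 = 4.468 m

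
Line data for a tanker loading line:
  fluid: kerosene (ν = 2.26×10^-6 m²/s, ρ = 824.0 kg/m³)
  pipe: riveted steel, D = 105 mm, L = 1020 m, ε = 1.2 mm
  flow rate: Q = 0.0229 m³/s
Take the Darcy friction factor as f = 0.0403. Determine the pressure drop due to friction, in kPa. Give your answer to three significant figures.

Δp ≈ 1130 kPa

V = 4Q/(πD²) = 4·0.0229/(π·0.105²) = 2.645 m/s
h_f = f(L/D)V²/(2g) = 0.04030·(1020/0.105)·2.645²/(2·9.81) = 139.6 m
Δp = ρg·h_f = 824.0·9.81·139.6 = 1128 kPa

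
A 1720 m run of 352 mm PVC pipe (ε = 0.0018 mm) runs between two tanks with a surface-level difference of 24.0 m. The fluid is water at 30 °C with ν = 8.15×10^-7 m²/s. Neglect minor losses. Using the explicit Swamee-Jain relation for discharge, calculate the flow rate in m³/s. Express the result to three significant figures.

Swamee-Jain (Type II): Q = -0.965·√(gD⁵h_f/L)·ln[ε/(3.7D) + √(3.17ν²L/(gD³h_f))]
√(gD⁵h_f/L) = √(9.81·0.352⁵·24.0/1720) = 0.02720
ε/(3.7D) = 1.38×10^-6; √(3.17ν²L/(gD³h_f)) = 1.88×10^-5
Q = -0.965·0.02720·ln(2.016×10^-5) = 0.2838 m³/s
Check: V = 2.92 m/s, Re = 1.26×10^6, f = 0.01132, h_f = 24.0 m ≈ 24.0 m ✓

Q ≈ 0.284 m³/s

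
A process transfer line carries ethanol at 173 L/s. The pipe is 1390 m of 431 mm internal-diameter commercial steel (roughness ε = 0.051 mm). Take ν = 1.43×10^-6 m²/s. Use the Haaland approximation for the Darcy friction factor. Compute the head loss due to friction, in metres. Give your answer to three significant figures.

h_f ≈ 3.48 m

V = 4Q/(πD²) = 4·0.173/(π·0.431²) = 1.186 m/s
Re = VD/ν = 1.186·0.431/1.43×10^-6 = 3.57×10^5 → turbulent
ε/D = 0.051/431 = 1.18×10^-4
Haaland: f = 0.01504
h_f = f(L/D)V²/(2g) = 0.01504·(1390/0.431)·1.186²/(2·9.81) = 3.477 m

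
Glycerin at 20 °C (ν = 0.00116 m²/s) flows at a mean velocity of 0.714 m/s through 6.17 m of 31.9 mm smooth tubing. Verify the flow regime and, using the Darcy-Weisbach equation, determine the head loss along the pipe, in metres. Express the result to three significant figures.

h_f ≈ 16.4 m

Re = VD/ν = 0.714·0.03190/0.00116 = 19.6 → laminar (Re < 2300)
f = 64/Re = 3.259
h_f = f(L/D)V²/(2g) = 3.259·(6.17/0.03190)·0.714²/(2·9.81) = 16.38 m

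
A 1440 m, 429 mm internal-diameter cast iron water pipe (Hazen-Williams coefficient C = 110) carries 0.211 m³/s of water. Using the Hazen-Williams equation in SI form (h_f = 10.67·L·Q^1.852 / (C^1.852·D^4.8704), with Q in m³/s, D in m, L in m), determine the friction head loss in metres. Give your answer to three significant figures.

h_f = 10.67·1440·0.211^1.852 / (110^1.852·0.429^4.8704) = 8.801 m

h_f ≈ 8.80 m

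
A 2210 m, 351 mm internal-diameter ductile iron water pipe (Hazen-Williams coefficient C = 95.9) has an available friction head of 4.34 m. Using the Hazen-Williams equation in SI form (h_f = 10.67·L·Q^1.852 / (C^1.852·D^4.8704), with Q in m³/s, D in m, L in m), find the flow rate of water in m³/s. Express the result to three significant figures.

Q ≈ 0.0588 m³/s

Rearranging: Q = [h_f·C^1.852·D^4.8704 / (10.67·L)]^(1/1.852)
Q = [4.34·95.9^1.852·0.351^4.8704 / (10.67·2210)]^0.540 = 0.05879 m³/s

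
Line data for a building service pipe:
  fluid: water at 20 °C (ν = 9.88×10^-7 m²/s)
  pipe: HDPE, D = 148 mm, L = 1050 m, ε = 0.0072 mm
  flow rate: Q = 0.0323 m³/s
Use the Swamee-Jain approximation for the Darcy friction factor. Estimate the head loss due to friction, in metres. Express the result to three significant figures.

h_f ≈ 19.2 m

V = 4Q/(πD²) = 4·0.0323/(π·0.148²) = 1.878 m/s
Re = VD/ν = 1.878·0.148/9.88×10^-7 = 2.81×10^5 → turbulent
ε/D = 0.0072/148 = 4.86×10^-5
Swamee-Jain: f = 0.01508
h_f = f(L/D)V²/(2g) = 0.01508·(1050/0.148)·1.878²/(2·9.81) = 19.22 m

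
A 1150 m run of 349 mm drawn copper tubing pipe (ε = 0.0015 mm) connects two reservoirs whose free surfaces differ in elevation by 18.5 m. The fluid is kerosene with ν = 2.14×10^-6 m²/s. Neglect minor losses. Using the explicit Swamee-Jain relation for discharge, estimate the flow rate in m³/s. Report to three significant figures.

Swamee-Jain (Type II): Q = -0.965·√(gD⁵h_f/L)·ln[ε/(3.7D) + √(3.17ν²L/(gD³h_f))]
√(gD⁵h_f/L) = √(9.81·0.349⁵·18.5/1150) = 0.02858
ε/(3.7D) = 1.16×10^-6; √(3.17ν²L/(gD³h_f)) = 4.65×10^-5
Q = -0.965·0.02858·ln(4.768×10^-5) = 0.2745 m³/s
Check: V = 2.87 m/s, Re = 4.68×10^5, f = 0.01331, h_f = 18.4 m ≈ 18.5 m ✓

Q ≈ 0.274 m³/s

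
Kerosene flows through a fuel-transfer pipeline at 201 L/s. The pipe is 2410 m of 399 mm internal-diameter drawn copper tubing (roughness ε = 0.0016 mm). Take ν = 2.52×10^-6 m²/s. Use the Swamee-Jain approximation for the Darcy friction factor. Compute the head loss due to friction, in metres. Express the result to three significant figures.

V = 4Q/(πD²) = 4·0.201/(π·0.399²) = 1.608 m/s
Re = VD/ν = 1.608·0.399/2.52×10^-6 = 2.55×10^5 → turbulent
ε/D = 0.0016/399 = 4.01×10^-6
Swamee-Jain: f = 0.01487
h_f = f(L/D)V²/(2g) = 0.01487·(2410/0.399)·1.608²/(2·9.81) = 11.83 m

h_f ≈ 11.8 m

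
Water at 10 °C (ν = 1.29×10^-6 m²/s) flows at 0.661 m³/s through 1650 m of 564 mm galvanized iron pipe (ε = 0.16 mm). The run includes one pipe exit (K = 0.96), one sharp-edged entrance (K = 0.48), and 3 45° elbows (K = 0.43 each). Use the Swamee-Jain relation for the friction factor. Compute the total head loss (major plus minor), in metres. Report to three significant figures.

V = 4Q/(πD²) = 2.646 m/s; V²/2g = 0.3568 m
Re = 1.16×10^6, ε/D = 2.84×10^-4 → f = 0.01551 (Swamee-Jain)
Major: h_f = f(L/D)·V²/2g = 0.01551·2926·0.3568 = 16.19 m
Minor: ΣK = 2.73; h_m = ΣK·V²/2g = 0.9740 m
Total H_L = 16.19 + 0.9740 = 17.17 m

H_L ≈ 17.2 m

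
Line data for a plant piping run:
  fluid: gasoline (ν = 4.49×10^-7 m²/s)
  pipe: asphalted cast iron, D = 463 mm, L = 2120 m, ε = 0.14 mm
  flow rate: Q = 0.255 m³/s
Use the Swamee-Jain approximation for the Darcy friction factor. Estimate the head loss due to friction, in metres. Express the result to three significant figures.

h_f ≈ 8.31 m

V = 4Q/(πD²) = 4·0.255/(π·0.463²) = 1.515 m/s
Re = VD/ν = 1.515·0.463/4.49×10^-7 = 1.56×10^6 → turbulent
ε/D = 0.14/463 = 3.02×10^-4
Swamee-Jain: f = 0.01552
h_f = f(L/D)V²/(2g) = 0.01552·(2120/0.463)·1.515²/(2·9.81) = 8.310 m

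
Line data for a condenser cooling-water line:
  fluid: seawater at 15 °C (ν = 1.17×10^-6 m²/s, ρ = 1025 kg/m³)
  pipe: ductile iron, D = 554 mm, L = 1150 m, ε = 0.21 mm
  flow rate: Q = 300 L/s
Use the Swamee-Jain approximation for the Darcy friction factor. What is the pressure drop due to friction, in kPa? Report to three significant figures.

Δp ≈ 27.7 kPa

V = 4Q/(πD²) = 4·0.300/(π·0.554²) = 1.245 m/s
Re = VD/ν = 1.245·0.554/1.17×10^-6 = 5.89×10^5 → turbulent
ε/D = 0.21/554 = 3.79×10^-4
Swamee-Jain: f = 0.01681
h_f = f(L/D)V²/(2g) = 0.01681·(1150/0.554)·1.245²/(2·9.81) = 2.755 m
Δp = ρg·h_f = 1025·9.81·2.755 = 27.70 kPa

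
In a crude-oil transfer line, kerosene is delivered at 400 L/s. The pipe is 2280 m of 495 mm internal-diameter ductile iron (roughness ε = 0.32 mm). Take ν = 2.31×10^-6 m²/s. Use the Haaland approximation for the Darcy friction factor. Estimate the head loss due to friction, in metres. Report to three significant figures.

V = 4Q/(πD²) = 4·0.400/(π·0.495²) = 2.079 m/s
Re = VD/ν = 2.079·0.495/2.31×10^-6 = 4.45×10^5 → turbulent
ε/D = 0.32/495 = 6.46×10^-4
Haaland: f = 0.01853
h_f = f(L/D)V²/(2g) = 0.01853·(2280/0.495)·2.079²/(2·9.81) = 18.79 m

h_f ≈ 18.8 m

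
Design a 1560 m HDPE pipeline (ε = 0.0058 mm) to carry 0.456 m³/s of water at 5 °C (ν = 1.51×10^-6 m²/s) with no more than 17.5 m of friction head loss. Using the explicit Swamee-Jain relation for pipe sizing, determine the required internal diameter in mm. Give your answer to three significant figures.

D ≈ 456 mm

Swamee-Jain (Type III): D = 0.66·[ε^1.25·(LQ²/(gh_f))^4.75 + ν·Q^9.4·(L/(gh_f))^5.2]^0.04
LQ²/(gh_f) = 1.890; L/(gh_f) = 9.087
Term 1 = ε^1.25·(…)^4.75 = 5.85×10^-6; Term 2 = ν·Q^9.4·(…)^5.2 = 9.06×10^-5
D = 0.66·(5.85×10^-6 + 9.06×10^-5)^0.04 = 0.4559 m = 456 mm
Check: V = 2.79 m/s, Re = 8.43×10^5, f = 0.01223, h_f = 16.6 m ≈ 17.5 m ✓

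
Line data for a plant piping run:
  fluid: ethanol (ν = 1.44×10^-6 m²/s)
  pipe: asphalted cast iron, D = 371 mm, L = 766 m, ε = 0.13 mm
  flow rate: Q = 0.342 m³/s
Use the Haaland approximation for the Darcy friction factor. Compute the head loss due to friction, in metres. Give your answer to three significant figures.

h_f ≈ 17.0 m

V = 4Q/(πD²) = 4·0.342/(π·0.371²) = 3.164 m/s
Re = VD/ν = 3.164·0.371/1.44×10^-6 = 8.15×10^5 → turbulent
ε/D = 0.13/371 = 3.50×10^-4
Haaland: f = 0.01616
h_f = f(L/D)V²/(2g) = 0.01616·(766/0.371)·3.164²/(2·9.81) = 17.02 m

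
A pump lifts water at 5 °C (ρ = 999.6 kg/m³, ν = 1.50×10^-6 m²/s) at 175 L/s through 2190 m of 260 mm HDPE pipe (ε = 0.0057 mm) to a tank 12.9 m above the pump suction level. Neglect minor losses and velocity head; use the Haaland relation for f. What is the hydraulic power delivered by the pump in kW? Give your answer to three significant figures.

V = 4Q/(πD²) = 3.296 m/s; Re = 5.71×10^5; ε/D = 2.19×10^-5; f = 0.01304
h_f = f(L/D)V²/2g = 60.83 m
Total head H = z + h_f = 12.9 + 60.83 = 73.73 m
P_hyd = ρgQH = 999.6·9.81·0.175·73.73 = 126.5 kW

P_hyd ≈ 127 kW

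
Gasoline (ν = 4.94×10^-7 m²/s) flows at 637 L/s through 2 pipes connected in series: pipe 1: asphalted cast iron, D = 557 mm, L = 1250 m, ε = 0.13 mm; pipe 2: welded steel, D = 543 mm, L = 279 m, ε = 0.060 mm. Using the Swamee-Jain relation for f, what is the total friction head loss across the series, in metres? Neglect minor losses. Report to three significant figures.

Pipe 1: V = 2.614 m/s, Re = 2.95×10^6, ε/D = 2.33×10^-4, f = 0.01456, h_1 = f(L/D)V²/2g = 11.38 m
Pipe 2: V = 2.751 m/s, Re = 3.02×10^6, ε/D = 1.10×10^-4, f = 0.01282, h_2 = f(L/D)V²/2g = 2.539 m
Series → Q common, losses add: H = Σh = 13.92 m

H ≈ 13.9 m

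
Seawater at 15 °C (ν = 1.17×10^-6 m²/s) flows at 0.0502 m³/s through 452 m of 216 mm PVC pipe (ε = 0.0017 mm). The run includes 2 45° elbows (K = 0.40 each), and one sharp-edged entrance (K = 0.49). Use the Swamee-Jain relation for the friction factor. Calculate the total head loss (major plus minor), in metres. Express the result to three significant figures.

H_L ≈ 3.11 m

V = 4Q/(πD²) = 1.370 m/s; V²/2g = 0.09566 m
Re = 2.53×10^5, ε/D = 7.87×10^-6 → f = 0.01493 (Swamee-Jain)
Major: h_f = f(L/D)·V²/2g = 0.01493·2093·0.09566 = 2.988 m
Minor: ΣK = 1.29; h_m = ΣK·V²/2g = 0.1234 m
Total H_L = 2.988 + 0.1234 = 3.112 m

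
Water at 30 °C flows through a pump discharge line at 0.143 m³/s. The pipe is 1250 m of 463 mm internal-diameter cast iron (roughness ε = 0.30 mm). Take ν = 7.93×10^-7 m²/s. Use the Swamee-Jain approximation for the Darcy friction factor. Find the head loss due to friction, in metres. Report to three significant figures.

h_f ≈ 1.85 m

V = 4Q/(πD²) = 4·0.143/(π·0.463²) = 0.8493 m/s
Re = VD/ν = 0.8493·0.463/7.93×10^-7 = 4.96×10^5 → turbulent
ε/D = 0.30/463 = 6.48×10^-4
Swamee-Jain: f = 0.01865
h_f = f(L/D)V²/(2g) = 0.01865·(1250/0.463)·0.8493²/(2·9.81) = 1.851 m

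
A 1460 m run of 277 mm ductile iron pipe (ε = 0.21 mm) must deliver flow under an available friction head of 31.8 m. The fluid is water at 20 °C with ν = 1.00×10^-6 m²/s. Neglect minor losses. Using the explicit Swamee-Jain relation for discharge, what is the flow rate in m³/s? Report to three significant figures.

Q ≈ 0.151 m³/s

Swamee-Jain (Type II): Q = -0.965·√(gD⁵h_f/L)·ln[ε/(3.7D) + √(3.17ν²L/(gD³h_f))]
√(gD⁵h_f/L) = √(9.81·0.277⁵·31.8/1460) = 0.01867
ε/(3.7D) = 2.05×10^-4; √(3.17ν²L/(gD³h_f)) = 2.64×10^-5
Q = -0.965·0.01867·ln(2.313×10^-4) = 0.1508 m³/s
Check: V = 2.50 m/s, Re = 6.93×10^5, f = 0.01902, h_f = 32.0 m ≈ 31.8 m ✓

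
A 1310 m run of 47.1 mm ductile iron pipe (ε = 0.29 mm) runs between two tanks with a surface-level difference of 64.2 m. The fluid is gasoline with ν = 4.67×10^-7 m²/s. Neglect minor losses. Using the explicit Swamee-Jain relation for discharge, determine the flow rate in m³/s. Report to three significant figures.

Q ≈ 0.00204 m³/s

Swamee-Jain (Type II): Q = -0.965·√(gD⁵h_f/L)·ln[ε/(3.7D) + √(3.17ν²L/(gD³h_f))]
√(gD⁵h_f/L) = √(9.81·0.0471⁵·64.2/1310) = 3.338×10^-4
ε/(3.7D) = 0.00166; √(3.17ν²L/(gD³h_f)) = 1.17×10^-4
Q = -0.965·3.338×10^-4·ln(0.001781) = 0.002039 m³/s
Check: V = 1.17 m/s, Re = 1.18×10^5, f = 0.03330, h_f = 64.7 m ≈ 64.2 m ✓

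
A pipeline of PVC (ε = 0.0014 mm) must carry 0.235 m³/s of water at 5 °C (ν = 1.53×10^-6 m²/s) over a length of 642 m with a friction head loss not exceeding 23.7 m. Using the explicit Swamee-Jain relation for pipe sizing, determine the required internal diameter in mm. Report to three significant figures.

Swamee-Jain (Type III): D = 0.66·[ε^1.25·(LQ²/(gh_f))^4.75 + ν·Q^9.4·(L/(gh_f))^5.2]^0.04
LQ²/(gh_f) = 0.1525; L/(gh_f) = 2.761
Term 1 = ε^1.25·(…)^4.75 = 6.35×10^-12; Term 2 = ν·Q^9.4·(…)^5.2 = 3.69×10^-10
D = 0.66·(6.35×10^-12 + 3.69×10^-10)^0.04 = 0.2770 m = 277 mm
Check: V = 3.90 m/s, Re = 7.06×10^5, f = 0.01242, h_f = 22.3 m ≈ 23.7 m ✓

D ≈ 277 mm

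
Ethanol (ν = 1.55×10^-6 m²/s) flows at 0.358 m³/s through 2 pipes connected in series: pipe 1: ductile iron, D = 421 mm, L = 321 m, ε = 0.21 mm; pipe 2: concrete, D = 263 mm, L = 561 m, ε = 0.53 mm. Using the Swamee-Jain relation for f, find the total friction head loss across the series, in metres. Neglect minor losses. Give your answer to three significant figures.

Pipe 1: V = 2.572 m/s, Re = 6.99×10^5, ε/D = 4.99×10^-4, f = 0.01751, h_1 = f(L/D)V²/2g = 4.500 m
Pipe 2: V = 6.590 m/s, Re = 1.12×10^6, ε/D = 0.00202, f = 0.02370, h_2 = f(L/D)V²/2g = 111.9 m
Series → Q common, losses add: H = Σh = 116.4 m

H ≈ 116 m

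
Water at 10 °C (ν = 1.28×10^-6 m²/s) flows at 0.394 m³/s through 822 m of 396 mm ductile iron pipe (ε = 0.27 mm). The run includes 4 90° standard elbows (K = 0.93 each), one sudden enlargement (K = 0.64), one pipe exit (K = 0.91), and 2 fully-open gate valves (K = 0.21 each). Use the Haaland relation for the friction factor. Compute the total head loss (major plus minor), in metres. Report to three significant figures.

V = 4Q/(πD²) = 3.199 m/s; V²/2g = 0.5216 m
Re = 9.90×10^5, ε/D = 6.82×10^-4 → f = 0.01832 (Haaland)
Major: h_f = f(L/D)·V²/2g = 0.01832·2076·0.5216 = 19.83 m
Minor: ΣK = 5.69; h_m = ΣK·V²/2g = 2.968 m
Total H_L = 19.83 + 2.968 = 22.80 m

H_L ≈ 22.8 m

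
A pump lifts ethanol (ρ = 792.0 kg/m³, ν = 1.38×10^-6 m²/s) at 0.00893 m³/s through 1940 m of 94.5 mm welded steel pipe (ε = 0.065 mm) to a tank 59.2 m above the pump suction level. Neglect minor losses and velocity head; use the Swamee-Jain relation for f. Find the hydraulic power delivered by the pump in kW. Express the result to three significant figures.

V = 4Q/(πD²) = 1.273 m/s; Re = 8.72×10^4; ε/D = 6.88×10^-4; f = 0.02153
h_f = f(L/D)V²/2g = 36.52 m
Total head H = z + h_f = 59.2 + 36.52 = 95.72 m
P_hyd = ρgQH = 792.0·9.81·0.00893·95.72 = 6.641 kW

P_hyd ≈ 6.64 kW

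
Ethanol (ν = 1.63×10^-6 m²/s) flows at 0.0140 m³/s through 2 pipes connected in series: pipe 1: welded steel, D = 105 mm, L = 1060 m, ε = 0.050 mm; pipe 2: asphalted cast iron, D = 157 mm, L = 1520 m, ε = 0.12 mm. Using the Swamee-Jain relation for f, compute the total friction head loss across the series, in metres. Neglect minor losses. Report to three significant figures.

H ≈ 33.0 m

Pipe 1: V = 1.617 m/s, Re = 1.04×10^5, ε/D = 4.76×10^-4, f = 0.02020, h_1 = f(L/D)V²/2g = 27.18 m
Pipe 2: V = 0.7232 m/s, Re = 6.97×10^4, ε/D = 7.64×10^-4, f = 0.02242, h_2 = f(L/D)V²/2g = 5.786 m
Series → Q common, losses add: H = Σh = 32.96 m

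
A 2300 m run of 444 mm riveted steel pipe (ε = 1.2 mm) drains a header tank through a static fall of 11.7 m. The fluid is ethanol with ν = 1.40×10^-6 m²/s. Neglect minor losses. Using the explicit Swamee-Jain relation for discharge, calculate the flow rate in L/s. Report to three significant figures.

Swamee-Jain (Type II): Q = -0.965·√(gD⁵h_f/L)·ln[ε/(3.7D) + √(3.17ν²L/(gD³h_f))]
√(gD⁵h_f/L) = √(9.81·0.444⁵·11.7/2300) = 0.02934
ε/(3.7D) = 7.30×10^-4; √(3.17ν²L/(gD³h_f)) = 3.77×10^-5
Q = -0.965·0.02934·ln(7.682×10^-4) = 0.2031 m³/s
Check: V = 1.31 m/s, Re = 4.16×10^5, f = 0.02589, h_f = 11.8 m ≈ 11.7 m ✓

Q ≈ 203 L/s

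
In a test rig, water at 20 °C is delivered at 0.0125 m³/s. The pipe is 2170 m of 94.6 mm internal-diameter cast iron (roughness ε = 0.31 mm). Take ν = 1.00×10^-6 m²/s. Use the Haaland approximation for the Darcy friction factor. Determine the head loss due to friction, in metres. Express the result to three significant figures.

h_f ≈ 102 m

V = 4Q/(πD²) = 4·0.0125/(π·0.0946²) = 1.778 m/s
Re = VD/ν = 1.778·0.0946/1.00×10^-6 = 1.68×10^5 → turbulent
ε/D = 0.31/94.6 = 0.00328
Haaland: f = 0.02755
h_f = f(L/D)V²/(2g) = 0.02755·(2170/0.0946)·1.778²/(2·9.81) = 101.9 m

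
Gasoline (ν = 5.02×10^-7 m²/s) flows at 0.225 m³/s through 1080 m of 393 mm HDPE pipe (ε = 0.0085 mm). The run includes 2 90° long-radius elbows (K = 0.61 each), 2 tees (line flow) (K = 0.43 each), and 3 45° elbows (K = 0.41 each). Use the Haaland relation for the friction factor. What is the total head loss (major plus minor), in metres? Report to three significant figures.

H_L ≈ 6.08 m

V = 4Q/(πD²) = 1.855 m/s; V²/2g = 0.1754 m
Re = 1.45×10^6, ε/D = 2.16×10^-5 → f = 0.01141 (Haaland)
Major: h_f = f(L/D)·V²/2g = 0.01141·2748·0.1754 = 5.500 m
Minor: ΣK = 3.31; h_m = ΣK·V²/2g = 0.5804 m
Total H_L = 5.500 + 0.5804 = 6.080 m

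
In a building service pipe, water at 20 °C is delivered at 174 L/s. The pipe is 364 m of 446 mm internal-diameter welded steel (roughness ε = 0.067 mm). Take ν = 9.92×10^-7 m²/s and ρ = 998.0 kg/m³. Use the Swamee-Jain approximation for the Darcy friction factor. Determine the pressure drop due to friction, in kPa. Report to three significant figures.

V = 4Q/(πD²) = 4·0.174/(π·0.446²) = 1.114 m/s
Re = VD/ν = 1.114·0.446/9.92×10^-7 = 5.01×10^5 → turbulent
ε/D = 0.067/446 = 1.50×10^-4
Swamee-Jain: f = 0.01502
h_f = f(L/D)V²/(2g) = 0.01502·(364/0.446)·1.114²/(2·9.81) = 0.7750 m
Δp = ρg·h_f = 998.0·9.81·0.7750 = 7.587 kPa

Δp ≈ 7.59 kPa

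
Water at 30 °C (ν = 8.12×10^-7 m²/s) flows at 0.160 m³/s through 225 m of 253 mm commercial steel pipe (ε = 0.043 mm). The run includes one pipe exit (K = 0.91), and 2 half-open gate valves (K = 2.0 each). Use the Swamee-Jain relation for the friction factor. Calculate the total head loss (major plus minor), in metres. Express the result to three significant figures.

V = 4Q/(πD²) = 3.183 m/s; V²/2g = 0.5163 m
Re = 9.92×10^5, ε/D = 1.70×10^-4 → f = 0.01444 (Swamee-Jain)
Major: h_f = f(L/D)·V²/2g = 0.01444·889.3·0.5163 = 6.628 m
Minor: ΣK = 4.91; h_m = ΣK·V²/2g = 2.535 m
Total H_L = 6.628 + 2.535 = 9.163 m

H_L ≈ 9.16 m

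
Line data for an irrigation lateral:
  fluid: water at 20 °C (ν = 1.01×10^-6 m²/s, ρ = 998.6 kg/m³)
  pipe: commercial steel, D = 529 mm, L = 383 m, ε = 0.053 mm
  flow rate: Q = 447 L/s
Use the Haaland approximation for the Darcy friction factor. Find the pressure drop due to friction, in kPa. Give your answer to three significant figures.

Δp ≈ 19.8 kPa

V = 4Q/(πD²) = 4·0.447/(π·0.529²) = 2.034 m/s
Re = VD/ν = 2.034·0.529/1.01×10^-6 = 1.07×10^6 → turbulent
ε/D = 0.053/529 = 1.00×10^-4
Haaland: f = 0.01326
h_f = f(L/D)V²/(2g) = 0.01326·(383/0.529)·2.034²/(2·9.81) = 2.024 m
Δp = ρg·h_f = 998.6·9.81·2.024 = 19.83 kPa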